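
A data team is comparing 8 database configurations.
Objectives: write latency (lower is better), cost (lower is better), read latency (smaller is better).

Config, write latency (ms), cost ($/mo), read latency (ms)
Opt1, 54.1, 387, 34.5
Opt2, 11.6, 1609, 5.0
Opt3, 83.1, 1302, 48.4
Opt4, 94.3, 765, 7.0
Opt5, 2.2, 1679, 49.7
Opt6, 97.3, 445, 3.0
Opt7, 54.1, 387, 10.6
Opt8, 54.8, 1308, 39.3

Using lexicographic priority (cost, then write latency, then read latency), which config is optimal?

Opt7

First minimize cost: best is 387, kept {Opt1, Opt7}.
Then minimize write latency: best is 54.1, kept {Opt1, Opt7}.
Then minimize read latency: best is 10.6, kept {Opt7}.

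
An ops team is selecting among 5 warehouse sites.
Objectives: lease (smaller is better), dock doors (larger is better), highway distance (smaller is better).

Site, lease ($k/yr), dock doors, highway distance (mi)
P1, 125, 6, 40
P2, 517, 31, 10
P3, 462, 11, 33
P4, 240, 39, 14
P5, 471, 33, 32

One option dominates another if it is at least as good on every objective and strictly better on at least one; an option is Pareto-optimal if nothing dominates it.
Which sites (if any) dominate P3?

P4: lease 240≤462, dock doors 39≥11, highway distance 14≤33 — dominates P3.
Others (P1, P2, P5) are each worse than P3 on at least one objective.

P4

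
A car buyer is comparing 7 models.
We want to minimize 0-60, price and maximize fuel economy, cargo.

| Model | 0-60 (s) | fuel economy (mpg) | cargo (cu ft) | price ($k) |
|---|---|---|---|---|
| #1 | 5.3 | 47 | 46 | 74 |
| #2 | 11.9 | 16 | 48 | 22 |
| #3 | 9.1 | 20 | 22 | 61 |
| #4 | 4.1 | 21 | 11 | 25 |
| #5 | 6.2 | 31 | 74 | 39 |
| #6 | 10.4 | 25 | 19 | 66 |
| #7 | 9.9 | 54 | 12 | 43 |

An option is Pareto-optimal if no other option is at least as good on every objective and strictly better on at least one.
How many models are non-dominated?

#1: not dominated.
#2: not dominated (best price).
#3: dominated by #5 (0-60 6.2≤9.1, fuel economy 31≥20, cargo 74≥22, price 39≤61).
#4: not dominated (best 0-60).
#5: not dominated (best cargo).
#6: dominated by #5 (0-60 6.2≤10.4, fuel economy 31≥25, cargo 74≥19, price 39≤66).
#7: not dominated (best fuel economy).
Pareto-optimal: #1, #2, #4, #5, #7 → 5.

5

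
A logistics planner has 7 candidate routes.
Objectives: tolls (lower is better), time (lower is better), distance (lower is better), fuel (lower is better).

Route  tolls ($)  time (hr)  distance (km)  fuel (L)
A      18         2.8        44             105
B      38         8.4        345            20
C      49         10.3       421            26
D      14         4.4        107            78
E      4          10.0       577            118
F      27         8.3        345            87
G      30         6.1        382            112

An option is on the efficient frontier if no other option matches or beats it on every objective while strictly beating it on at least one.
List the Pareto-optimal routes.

A: not dominated (best time).
B: not dominated (best fuel).
C: dominated by B (tolls 38≤49, time 8.4≤10.3, distance 345≤421, fuel 20≤26).
D: not dominated.
E: not dominated (best tolls).
F: dominated by D (tolls 14≤27, time 4.4≤8.3, distance 107≤345, fuel 78≤87).
G: dominated by A (tolls 18≤30, time 2.8≤6.1, distance 44≤382, fuel 105≤112).

A, B, D, E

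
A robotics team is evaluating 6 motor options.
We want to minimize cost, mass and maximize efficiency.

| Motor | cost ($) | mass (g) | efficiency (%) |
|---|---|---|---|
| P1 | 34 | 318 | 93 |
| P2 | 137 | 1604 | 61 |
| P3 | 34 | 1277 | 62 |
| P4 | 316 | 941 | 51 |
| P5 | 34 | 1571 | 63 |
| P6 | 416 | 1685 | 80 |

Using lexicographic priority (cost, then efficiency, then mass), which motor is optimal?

First minimize cost: best is 34, kept {P1, P3, P5}.
Then maximize efficiency: best is 93, kept {P1}.

P1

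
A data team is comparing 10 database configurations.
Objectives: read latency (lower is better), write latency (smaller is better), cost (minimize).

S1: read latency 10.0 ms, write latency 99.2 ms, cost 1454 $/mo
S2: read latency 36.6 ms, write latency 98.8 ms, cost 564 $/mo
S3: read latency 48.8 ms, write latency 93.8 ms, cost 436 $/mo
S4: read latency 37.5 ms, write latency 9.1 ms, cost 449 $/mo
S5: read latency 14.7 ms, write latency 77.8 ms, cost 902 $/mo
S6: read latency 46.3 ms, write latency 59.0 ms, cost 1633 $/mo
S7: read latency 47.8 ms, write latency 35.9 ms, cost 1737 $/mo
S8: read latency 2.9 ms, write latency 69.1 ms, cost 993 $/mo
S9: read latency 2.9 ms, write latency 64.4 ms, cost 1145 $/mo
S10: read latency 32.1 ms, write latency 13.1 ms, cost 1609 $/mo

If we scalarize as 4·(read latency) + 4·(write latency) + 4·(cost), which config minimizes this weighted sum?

S1: 4·10.0 + 4·99.2 + 4·1454 = 6252.8
S2: 4·36.6 + 4·98.8 + 4·564 = 2797.6
S3: 4·48.8 + 4·93.8 + 4·436 = 2314.4
S4: 4·37.5 + 4·9.1 + 4·449 = 1982.4
S5: 4·14.7 + 4·77.8 + 4·902 = 3978.0
S6: 4·46.3 + 4·59.0 + 4·1633 = 6953.2
S7: 4·47.8 + 4·35.9 + 4·1737 = 7282.8
S8: 4·2.9 + 4·69.1 + 4·993 = 4260.0
S9: 4·2.9 + 4·64.4 + 4·1145 = 4849.2
S10: 4·32.1 + 4·13.1 + 4·1609 = 6616.8
Lowest: S4 at 1982.4.

S4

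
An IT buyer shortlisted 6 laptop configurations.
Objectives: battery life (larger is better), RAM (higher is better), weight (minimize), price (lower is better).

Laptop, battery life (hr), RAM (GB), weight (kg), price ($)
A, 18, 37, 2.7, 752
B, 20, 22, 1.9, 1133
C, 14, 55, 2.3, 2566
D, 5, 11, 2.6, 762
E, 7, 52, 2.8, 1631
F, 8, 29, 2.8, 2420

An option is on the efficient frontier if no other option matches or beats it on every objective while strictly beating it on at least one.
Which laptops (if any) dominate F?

A

A: battery life 18≥8, RAM 37≥29, weight 2.7≤2.8, price 752≤2420 — dominates F.
Others (B, C, D, E) are each worse than F on at least one objective.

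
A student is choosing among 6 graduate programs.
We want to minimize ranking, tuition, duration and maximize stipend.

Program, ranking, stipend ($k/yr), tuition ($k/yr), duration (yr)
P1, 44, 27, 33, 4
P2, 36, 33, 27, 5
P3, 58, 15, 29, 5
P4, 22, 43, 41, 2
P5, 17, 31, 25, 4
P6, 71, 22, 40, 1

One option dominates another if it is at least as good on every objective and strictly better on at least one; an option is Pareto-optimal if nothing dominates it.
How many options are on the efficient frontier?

4

P1: dominated by P5 (ranking 17≤44, stipend 31≥27, tuition 25≤33, duration 4≤4).
P2: not dominated.
P3: dominated by P2 (ranking 36≤58, stipend 33≥15, tuition 27≤29, duration 5≤5).
P4: not dominated (best stipend).
P5: not dominated (best ranking).
P6: not dominated (best duration).
Pareto-optimal: P2, P4, P5, P6 → 4.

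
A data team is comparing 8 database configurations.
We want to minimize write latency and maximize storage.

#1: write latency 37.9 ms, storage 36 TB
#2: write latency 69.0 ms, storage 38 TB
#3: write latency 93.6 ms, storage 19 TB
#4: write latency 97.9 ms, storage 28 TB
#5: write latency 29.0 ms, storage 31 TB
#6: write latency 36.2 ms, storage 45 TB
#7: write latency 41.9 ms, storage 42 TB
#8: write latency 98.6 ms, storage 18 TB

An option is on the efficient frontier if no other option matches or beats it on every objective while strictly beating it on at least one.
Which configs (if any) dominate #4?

#1, #2, #5, #6, #7

#1: write latency 37.9≤97.9, storage 36≥28 — dominates #4.
#2: write latency 69.0≤97.9, storage 38≥28 — dominates #4.
#5: write latency 29.0≤97.9, storage 31≥28 — dominates #4.
#6: write latency 36.2≤97.9, storage 45≥28 — dominates #4.
#7: write latency 41.9≤97.9, storage 42≥28 — dominates #4.
Others (#3, #8) are each worse than #4 on at least one objective.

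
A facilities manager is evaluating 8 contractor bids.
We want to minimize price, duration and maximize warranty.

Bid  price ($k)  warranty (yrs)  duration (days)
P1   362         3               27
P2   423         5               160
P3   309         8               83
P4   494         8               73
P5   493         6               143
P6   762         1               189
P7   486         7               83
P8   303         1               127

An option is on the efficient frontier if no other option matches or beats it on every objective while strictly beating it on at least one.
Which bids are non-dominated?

P1: not dominated (best duration).
P2: dominated by P3 (price 309≤423, warranty 8≥5, duration 83≤160).
P3: not dominated.
P4: not dominated.
P5: dominated by P3 (price 309≤493, warranty 8≥6, duration 83≤143).
P6: dominated by P1 (price 362≤762, warranty 3≥1, duration 27≤189).
P7: dominated by P3 (price 309≤486, warranty 8≥7, duration 83≤83).
P8: not dominated (best price).

P1, P3, P4, P8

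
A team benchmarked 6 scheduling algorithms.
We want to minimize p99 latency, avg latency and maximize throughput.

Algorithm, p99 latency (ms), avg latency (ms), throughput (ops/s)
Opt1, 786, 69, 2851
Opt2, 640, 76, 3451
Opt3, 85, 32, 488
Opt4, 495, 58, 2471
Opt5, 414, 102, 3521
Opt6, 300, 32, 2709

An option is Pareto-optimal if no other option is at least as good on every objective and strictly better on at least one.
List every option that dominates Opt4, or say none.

Opt6: p99 latency 300≤495, avg latency 32≤58, throughput 2709≥2471 — dominates Opt4.
Others (Opt1, Opt2, Opt3, Opt5) are each worse than Opt4 on at least one objective.

Opt6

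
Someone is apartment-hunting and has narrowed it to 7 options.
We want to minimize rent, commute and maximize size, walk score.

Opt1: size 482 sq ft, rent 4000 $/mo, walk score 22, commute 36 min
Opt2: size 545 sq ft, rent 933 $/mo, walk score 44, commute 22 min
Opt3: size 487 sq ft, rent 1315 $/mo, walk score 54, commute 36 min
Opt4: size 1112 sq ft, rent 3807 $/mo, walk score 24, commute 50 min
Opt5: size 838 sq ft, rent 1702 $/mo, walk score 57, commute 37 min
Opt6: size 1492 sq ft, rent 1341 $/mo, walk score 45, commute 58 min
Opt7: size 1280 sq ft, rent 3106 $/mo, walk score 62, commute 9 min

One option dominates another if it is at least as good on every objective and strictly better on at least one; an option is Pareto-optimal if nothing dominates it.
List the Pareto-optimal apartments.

Opt2, Opt3, Opt5, Opt6, Opt7

Opt1: dominated by Opt2 (size 545≥482, rent 933≤4000, walk score 44≥22, commute 22≤36).
Opt2: not dominated (best rent).
Opt3: not dominated.
Opt4: dominated by Opt7 (size 1280≥1112, rent 3106≤3807, walk score 62≥24, commute 9≤50).
Opt5: not dominated.
Opt6: not dominated (best size).
Opt7: not dominated (best walk score).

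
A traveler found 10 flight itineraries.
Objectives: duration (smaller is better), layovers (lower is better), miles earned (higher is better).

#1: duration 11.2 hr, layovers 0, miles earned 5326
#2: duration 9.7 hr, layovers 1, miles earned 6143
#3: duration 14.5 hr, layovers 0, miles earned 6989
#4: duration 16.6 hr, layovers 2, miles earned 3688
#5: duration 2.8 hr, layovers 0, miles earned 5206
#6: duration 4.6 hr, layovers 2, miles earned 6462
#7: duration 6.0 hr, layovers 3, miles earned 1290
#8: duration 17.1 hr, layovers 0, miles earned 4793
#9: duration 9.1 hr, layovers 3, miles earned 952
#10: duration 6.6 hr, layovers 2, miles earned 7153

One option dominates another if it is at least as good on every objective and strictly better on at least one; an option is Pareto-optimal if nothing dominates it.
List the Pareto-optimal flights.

#1, #2, #3, #5, #6, #10

#1: not dominated.
#2: not dominated.
#3: not dominated.
#4: dominated by #1 (duration 11.2≤16.6, layovers 0≤2, miles earned 5326≥3688).
#5: not dominated (best duration).
#6: not dominated.
#7: dominated by #5 (duration 2.8≤6.0, layovers 0≤3, miles earned 5206≥1290).
#8: dominated by #1 (duration 11.2≤17.1, layovers 0≤0, miles earned 5326≥4793).
#9: dominated by #5 (duration 2.8≤9.1, layovers 0≤3, miles earned 5206≥952).
#10: not dominated (best miles earned).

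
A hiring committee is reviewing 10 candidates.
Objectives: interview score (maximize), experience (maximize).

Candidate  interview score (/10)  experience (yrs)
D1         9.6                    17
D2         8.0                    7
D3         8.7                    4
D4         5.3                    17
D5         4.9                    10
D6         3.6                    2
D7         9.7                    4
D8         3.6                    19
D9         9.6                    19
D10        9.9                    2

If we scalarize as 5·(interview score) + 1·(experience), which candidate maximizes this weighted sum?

D1: 5·9.6 + 1·17 = 65.0
D2: 5·8.0 + 1·7 = 47.0
D3: 5·8.7 + 1·4 = 47.5
D4: 5·5.3 + 1·17 = 43.5
D5: 5·4.9 + 1·10 = 34.5
D6: 5·3.6 + 1·2 = 20.0
D7: 5·9.7 + 1·4 = 52.5
D8: 5·3.6 + 1·19 = 37.0
D9: 5·9.6 + 1·19 = 67.0
D10: 5·9.9 + 1·2 = 51.5
Highest: D9 at 67.0.

D9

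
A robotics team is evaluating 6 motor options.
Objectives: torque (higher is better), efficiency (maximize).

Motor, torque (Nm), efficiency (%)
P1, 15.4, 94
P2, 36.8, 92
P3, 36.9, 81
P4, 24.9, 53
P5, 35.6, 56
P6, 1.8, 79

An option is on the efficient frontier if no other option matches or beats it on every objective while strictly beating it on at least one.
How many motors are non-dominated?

3

P1: not dominated (best efficiency).
P2: not dominated.
P3: not dominated (best torque).
P4: dominated by P2 (torque 36.8≥24.9, efficiency 92≥53).
P5: dominated by P2 (torque 36.8≥35.6, efficiency 92≥56).
P6: dominated by P1 (torque 15.4≥1.8, efficiency 94≥79).
Pareto-optimal: P1, P2, P3 → 3.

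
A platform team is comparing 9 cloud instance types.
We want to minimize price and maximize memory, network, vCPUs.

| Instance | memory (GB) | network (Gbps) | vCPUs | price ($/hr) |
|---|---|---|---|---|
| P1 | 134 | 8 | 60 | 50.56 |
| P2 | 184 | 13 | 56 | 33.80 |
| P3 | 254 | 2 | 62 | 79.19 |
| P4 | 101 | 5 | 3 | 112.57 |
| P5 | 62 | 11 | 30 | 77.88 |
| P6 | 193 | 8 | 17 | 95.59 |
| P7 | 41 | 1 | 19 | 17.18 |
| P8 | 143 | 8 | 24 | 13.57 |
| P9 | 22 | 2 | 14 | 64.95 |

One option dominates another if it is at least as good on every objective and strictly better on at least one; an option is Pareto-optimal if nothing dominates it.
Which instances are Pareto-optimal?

P1, P2, P3, P6, P8

P1: not dominated.
P2: not dominated (best network).
P3: not dominated (best memory).
P4: dominated by P1 (memory 134≥101, network 8≥5, vCPUs 60≥3, price 50.56≤112.57).
P5: dominated by P2 (memory 184≥62, network 13≥11, vCPUs 56≥30, price 33.80≤77.88).
P6: not dominated.
P7: dominated by P8 (memory 143≥41, network 8≥1, vCPUs 24≥19, price 13.57≤17.18).
P8: not dominated (best price).
P9: dominated by P1 (memory 134≥22, network 8≥2, vCPUs 60≥14, price 50.56≤64.95).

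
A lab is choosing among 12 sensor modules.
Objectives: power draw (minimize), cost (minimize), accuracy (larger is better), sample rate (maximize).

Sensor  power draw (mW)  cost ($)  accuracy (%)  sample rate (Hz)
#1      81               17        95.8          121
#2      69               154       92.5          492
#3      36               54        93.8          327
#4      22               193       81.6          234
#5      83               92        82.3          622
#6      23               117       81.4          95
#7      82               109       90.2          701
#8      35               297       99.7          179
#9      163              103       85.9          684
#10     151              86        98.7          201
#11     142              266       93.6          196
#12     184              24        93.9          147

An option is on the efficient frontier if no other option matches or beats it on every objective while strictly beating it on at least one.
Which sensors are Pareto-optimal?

#1, #2, #3, #4, #5, #6, #7, #8, #9, #10, #12

#1: not dominated (best cost).
#2: not dominated.
#3: not dominated.
#4: not dominated (best power draw).
#5: not dominated.
#6: not dominated.
#7: not dominated (best sample rate).
#8: not dominated (best accuracy).
#9: not dominated.
#10: not dominated.
#11: dominated by #3 (power draw 36≤142, cost 54≤266, accuracy 93.8≥93.6, sample rate 327≥196).
#12: not dominated.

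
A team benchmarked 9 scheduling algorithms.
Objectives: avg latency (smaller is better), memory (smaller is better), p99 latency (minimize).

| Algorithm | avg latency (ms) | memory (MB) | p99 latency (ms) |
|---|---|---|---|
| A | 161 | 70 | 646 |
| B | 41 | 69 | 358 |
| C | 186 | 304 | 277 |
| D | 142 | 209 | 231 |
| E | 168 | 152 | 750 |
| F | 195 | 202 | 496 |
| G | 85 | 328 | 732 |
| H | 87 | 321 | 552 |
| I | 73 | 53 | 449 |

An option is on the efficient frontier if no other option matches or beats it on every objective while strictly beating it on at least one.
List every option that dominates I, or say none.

none

A: worse on avg latency (161 vs 73).
B: worse on memory (69 vs 53).
C: worse on avg latency (186 vs 73).
D: worse on avg latency (142 vs 73).
E: worse on avg latency (168 vs 73).
F: worse on avg latency (195 vs 73).
G: worse on avg latency (85 vs 73).
H: worse on avg latency (87 vs 73).
No option dominates I.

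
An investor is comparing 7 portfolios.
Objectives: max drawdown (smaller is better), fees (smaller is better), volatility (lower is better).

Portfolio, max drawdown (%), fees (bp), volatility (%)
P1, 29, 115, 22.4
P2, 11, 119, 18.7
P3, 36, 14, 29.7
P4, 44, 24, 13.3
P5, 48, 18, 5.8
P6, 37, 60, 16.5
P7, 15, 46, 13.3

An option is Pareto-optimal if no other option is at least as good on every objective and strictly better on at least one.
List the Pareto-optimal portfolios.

P1: dominated by P7 (max drawdown 15≤29, fees 46≤115, volatility 13.3≤22.4).
P2: not dominated (best max drawdown).
P3: not dominated (best fees).
P4: not dominated.
P5: not dominated (best volatility).
P6: dominated by P7 (max drawdown 15≤37, fees 46≤60, volatility 13.3≤16.5).
P7: not dominated.

P2, P3, P4, P5, P7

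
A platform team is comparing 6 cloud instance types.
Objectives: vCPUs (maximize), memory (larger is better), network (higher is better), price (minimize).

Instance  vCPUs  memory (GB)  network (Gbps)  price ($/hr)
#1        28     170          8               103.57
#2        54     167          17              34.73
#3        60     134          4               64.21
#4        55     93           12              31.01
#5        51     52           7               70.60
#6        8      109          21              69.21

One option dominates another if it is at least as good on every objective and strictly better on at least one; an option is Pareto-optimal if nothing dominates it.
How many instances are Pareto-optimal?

5

#1: not dominated (best memory).
#2: not dominated.
#3: not dominated (best vCPUs).
#4: not dominated (best price).
#5: dominated by #2 (vCPUs 54≥51, memory 167≥52, network 17≥7, price 34.73≤70.60).
#6: not dominated (best network).
Pareto-optimal: #1, #2, #3, #4, #6 → 5.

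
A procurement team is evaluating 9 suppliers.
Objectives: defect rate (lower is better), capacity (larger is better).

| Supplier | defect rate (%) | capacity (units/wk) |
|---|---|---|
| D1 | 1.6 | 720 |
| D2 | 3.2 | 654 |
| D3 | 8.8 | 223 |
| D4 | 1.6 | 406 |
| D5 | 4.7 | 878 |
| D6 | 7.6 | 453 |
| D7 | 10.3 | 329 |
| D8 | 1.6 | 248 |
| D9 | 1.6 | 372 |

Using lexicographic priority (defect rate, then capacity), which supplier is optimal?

D1

First minimize defect rate: best is 1.6, kept {D1, D4, D8, D9}.
Then maximize capacity: best is 720, kept {D1}.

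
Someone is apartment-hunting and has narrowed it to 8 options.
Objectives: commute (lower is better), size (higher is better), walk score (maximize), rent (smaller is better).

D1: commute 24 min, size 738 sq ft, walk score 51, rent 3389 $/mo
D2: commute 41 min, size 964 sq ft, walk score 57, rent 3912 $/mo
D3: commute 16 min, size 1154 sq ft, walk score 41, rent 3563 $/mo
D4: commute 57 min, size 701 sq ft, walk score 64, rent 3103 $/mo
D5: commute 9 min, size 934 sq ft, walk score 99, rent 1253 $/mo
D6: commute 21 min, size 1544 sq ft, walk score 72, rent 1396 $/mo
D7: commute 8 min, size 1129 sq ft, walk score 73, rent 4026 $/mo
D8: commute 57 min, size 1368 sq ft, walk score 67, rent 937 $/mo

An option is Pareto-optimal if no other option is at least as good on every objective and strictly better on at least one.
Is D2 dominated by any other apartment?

Yes

D6 vs D2: commute 21≤41, size 1544≥964, walk score 72≥57, rent 1396≤3912 — D6 is at least as good on every objective and strictly better on at least one, so D6 dominates D2.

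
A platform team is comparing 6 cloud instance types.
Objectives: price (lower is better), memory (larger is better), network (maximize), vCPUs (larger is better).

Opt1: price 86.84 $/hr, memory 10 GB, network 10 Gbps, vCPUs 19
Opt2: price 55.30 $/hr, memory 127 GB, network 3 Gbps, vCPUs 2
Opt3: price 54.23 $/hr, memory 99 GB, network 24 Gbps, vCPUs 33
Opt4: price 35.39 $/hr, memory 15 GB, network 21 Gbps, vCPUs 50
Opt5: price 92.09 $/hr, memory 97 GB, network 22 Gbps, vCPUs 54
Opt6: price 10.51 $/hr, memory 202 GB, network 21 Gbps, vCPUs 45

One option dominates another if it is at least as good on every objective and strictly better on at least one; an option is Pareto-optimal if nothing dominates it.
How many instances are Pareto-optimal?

4

Opt1: dominated by Opt3 (price 54.23≤86.84, memory 99≥10, network 24≥10, vCPUs 33≥19).
Opt2: dominated by Opt6 (price 10.51≤55.30, memory 202≥127, network 21≥3, vCPUs 45≥2).
Opt3: not dominated (best network).
Opt4: not dominated.
Opt5: not dominated (best vCPUs).
Opt6: not dominated (best price).
Pareto-optimal: Opt3, Opt4, Opt5, Opt6 → 4.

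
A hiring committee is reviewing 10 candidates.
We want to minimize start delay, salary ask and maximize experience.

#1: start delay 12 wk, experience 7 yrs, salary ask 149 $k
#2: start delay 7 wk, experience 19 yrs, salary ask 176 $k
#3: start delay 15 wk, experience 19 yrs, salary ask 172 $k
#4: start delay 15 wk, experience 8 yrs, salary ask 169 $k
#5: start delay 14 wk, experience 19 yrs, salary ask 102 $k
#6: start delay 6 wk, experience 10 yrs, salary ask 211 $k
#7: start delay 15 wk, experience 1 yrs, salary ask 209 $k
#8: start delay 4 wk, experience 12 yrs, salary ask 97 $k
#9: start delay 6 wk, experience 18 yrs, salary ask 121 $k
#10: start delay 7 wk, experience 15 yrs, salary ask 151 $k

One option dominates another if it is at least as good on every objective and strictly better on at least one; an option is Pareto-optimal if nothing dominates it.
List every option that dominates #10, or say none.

#9: start delay 6≤7, experience 18≥15, salary ask 121≤151 — dominates #10.
Others (#1, #2, #3, #4, #5, #6, #7, #8) are each worse than #10 on at least one objective.

#9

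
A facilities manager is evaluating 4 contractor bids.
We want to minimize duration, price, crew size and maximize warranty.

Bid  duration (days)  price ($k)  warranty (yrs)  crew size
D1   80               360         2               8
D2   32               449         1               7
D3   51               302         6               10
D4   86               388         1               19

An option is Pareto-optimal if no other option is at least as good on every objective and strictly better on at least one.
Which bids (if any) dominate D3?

none

D1: worse on duration (80 vs 51).
D2: worse on price (449 vs 302).
D4: worse on duration (86 vs 51).
No option dominates D3.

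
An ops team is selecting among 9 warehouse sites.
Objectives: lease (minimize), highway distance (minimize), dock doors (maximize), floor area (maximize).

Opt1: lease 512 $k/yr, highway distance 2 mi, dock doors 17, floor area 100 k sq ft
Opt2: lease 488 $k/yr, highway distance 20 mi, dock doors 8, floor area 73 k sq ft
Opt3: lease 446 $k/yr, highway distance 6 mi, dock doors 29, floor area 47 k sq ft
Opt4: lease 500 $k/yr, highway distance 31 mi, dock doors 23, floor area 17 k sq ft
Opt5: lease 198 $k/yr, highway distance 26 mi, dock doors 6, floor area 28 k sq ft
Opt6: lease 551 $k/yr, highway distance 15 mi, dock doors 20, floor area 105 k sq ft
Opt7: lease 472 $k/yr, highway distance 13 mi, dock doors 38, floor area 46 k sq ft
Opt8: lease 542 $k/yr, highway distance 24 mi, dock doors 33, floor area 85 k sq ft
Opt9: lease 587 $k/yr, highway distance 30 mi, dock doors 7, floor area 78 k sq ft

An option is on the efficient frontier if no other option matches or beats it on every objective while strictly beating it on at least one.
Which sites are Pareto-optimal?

Opt1, Opt2, Opt3, Opt5, Opt6, Opt7, Opt8

Opt1: not dominated (best highway distance).
Opt2: not dominated.
Opt3: not dominated.
Opt4: dominated by Opt3 (lease 446≤500, highway distance 6≤31, dock doors 29≥23, floor area 47≥17).
Opt5: not dominated (best lease).
Opt6: not dominated (best floor area).
Opt7: not dominated (best dock doors).
Opt8: not dominated.
Opt9: dominated by Opt1 (lease 512≤587, highway distance 2≤30, dock doors 17≥7, floor area 100≥78).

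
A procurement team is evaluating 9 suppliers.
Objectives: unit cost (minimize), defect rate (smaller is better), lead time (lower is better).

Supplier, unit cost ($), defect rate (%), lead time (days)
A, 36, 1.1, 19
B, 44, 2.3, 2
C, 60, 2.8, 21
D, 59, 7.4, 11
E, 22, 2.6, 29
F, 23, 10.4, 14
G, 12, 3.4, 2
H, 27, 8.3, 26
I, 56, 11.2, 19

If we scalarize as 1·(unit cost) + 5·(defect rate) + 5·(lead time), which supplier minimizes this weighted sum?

G

A: 1·36 + 5·1.1 + 5·19 = 136.5
B: 1·44 + 5·2.3 + 5·2 = 65.5
C: 1·60 + 5·2.8 + 5·21 = 179.0
D: 1·59 + 5·7.4 + 5·11 = 151.0
E: 1·22 + 5·2.6 + 5·29 = 180.0
F: 1·23 + 5·10.4 + 5·14 = 145.0
G: 1·12 + 5·3.4 + 5·2 = 39.0
H: 1·27 + 5·8.3 + 5·26 = 198.5
I: 1·56 + 5·11.2 + 5·19 = 207.0
Lowest: G at 39.0.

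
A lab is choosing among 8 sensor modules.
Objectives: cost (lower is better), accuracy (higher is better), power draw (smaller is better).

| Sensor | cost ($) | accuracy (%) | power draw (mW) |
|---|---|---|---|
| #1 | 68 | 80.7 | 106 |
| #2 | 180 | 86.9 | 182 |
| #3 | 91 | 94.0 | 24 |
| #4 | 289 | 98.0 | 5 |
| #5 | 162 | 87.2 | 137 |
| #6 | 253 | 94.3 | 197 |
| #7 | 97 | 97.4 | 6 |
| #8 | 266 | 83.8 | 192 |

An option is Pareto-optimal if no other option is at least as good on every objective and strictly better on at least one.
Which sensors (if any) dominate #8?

#2: cost 180≤266, accuracy 86.9≥83.8, power draw 182≤192 — dominates #8.
#3: cost 91≤266, accuracy 94.0≥83.8, power draw 24≤192 — dominates #8.
#5: cost 162≤266, accuracy 87.2≥83.8, power draw 137≤192 — dominates #8.
#7: cost 97≤266, accuracy 97.4≥83.8, power draw 6≤192 — dominates #8.
Others (#1, #4, #6) are each worse than #8 on at least one objective.

#2, #3, #5, #7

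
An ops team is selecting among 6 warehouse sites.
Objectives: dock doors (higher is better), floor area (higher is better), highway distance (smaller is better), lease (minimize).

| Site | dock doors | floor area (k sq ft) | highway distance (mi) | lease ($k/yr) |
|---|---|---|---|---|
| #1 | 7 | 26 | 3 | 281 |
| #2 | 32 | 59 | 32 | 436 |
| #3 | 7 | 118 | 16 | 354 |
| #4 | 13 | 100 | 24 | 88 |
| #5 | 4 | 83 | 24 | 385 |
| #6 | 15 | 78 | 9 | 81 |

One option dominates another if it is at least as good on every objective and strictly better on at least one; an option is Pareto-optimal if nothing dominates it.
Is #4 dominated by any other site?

No

#1: worse on dock doors (7 vs 13).
#2: worse on floor area (59 vs 100).
#3: worse on dock doors (7 vs 13).
#5: worse on dock doors (4 vs 13).
#6: worse on floor area (78 vs 100).
No option is at least as good as #4 on every objective and strictly better on one.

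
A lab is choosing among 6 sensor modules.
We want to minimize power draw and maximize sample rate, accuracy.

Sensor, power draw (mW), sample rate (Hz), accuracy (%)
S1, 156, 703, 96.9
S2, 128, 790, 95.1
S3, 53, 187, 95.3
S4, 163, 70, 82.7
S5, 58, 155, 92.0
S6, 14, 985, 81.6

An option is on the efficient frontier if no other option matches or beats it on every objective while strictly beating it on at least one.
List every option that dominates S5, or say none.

S3

S3: power draw 53≤58, sample rate 187≥155, accuracy 95.3≥92.0 — dominates S5.
Others (S1, S2, S4, S6) are each worse than S5 on at least one objective.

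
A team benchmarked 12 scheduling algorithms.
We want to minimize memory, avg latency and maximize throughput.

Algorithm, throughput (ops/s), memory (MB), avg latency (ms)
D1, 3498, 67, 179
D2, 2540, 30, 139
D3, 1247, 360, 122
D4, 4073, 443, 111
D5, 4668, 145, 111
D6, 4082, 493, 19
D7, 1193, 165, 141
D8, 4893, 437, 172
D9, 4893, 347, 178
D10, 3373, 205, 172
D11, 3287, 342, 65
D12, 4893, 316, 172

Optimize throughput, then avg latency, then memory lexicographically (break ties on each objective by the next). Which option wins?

First maximize throughput: best is 4893, kept {D8, D9, D12}.
Then minimize avg latency: best is 172, kept {D8, D12}.
Then minimize memory: best is 316, kept {D12}.

D12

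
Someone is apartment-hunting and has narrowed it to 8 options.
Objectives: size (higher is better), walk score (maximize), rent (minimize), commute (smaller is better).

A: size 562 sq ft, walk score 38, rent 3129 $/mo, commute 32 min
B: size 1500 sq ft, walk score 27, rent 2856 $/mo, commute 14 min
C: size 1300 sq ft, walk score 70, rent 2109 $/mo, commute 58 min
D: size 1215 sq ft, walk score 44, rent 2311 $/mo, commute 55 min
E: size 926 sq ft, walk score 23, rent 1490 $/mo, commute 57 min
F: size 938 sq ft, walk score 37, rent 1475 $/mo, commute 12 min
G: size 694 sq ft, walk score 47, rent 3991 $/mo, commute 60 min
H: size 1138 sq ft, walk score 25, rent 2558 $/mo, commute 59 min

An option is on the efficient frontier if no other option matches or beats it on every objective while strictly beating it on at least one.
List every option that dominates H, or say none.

C: size 1300≥1138, walk score 70≥25, rent 2109≤2558, commute 58≤59 — dominates H.
D: size 1215≥1138, walk score 44≥25, rent 2311≤2558, commute 55≤59 — dominates H.
Others (A, B, E, F, G) are each worse than H on at least one objective.

C, D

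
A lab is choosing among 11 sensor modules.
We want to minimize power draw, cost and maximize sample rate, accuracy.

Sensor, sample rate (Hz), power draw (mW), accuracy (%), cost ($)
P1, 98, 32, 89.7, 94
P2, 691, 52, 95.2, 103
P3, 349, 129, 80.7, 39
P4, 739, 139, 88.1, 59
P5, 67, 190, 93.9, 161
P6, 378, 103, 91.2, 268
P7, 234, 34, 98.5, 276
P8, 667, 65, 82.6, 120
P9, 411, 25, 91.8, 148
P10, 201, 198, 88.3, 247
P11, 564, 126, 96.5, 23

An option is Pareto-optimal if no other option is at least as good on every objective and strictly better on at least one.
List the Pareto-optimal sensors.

P1, P2, P4, P7, P9, P11

P1: not dominated.
P2: not dominated.
P3: dominated by P11 (sample rate 564≥349, power draw 126≤129, accuracy 96.5≥80.7, cost 23≤39).
P4: not dominated (best sample rate).
P5: dominated by P2 (sample rate 691≥67, power draw 52≤190, accuracy 95.2≥93.9, cost 103≤161).
P6: dominated by P2 (sample rate 691≥378, power draw 52≤103, accuracy 95.2≥91.2, cost 103≤268).
P7: not dominated (best accuracy).
P8: dominated by P2 (sample rate 691≥667, power draw 52≤65, accuracy 95.2≥82.6, cost 103≤120).
P9: not dominated (best power draw).
P10: dominated by P2 (sample rate 691≥201, power draw 52≤198, accuracy 95.2≥88.3, cost 103≤247).
P11: not dominated (best cost).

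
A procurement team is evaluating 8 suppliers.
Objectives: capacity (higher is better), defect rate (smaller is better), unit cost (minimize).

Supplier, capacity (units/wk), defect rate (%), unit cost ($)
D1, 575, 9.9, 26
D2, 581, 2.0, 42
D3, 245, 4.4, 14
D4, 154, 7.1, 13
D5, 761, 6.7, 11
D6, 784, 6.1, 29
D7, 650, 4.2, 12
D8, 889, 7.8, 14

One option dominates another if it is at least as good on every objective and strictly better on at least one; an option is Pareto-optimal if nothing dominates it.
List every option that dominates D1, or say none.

D5, D7, D8

D5: capacity 761≥575, defect rate 6.7≤9.9, unit cost 11≤26 — dominates D1.
D7: capacity 650≥575, defect rate 4.2≤9.9, unit cost 12≤26 — dominates D1.
D8: capacity 889≥575, defect rate 7.8≤9.9, unit cost 14≤26 — dominates D1.
Others (D2, D3, D4, D6) are each worse than D1 on at least one objective.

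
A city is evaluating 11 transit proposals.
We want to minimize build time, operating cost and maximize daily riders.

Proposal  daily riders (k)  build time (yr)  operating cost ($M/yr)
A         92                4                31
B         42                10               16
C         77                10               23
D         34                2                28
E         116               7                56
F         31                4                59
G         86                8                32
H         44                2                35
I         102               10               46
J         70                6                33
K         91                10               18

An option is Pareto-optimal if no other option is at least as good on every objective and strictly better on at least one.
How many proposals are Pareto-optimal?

A: not dominated.
B: not dominated (best operating cost).
C: dominated by K (daily riders 91≥77, build time 10≤10, operating cost 18≤23).
D: not dominated.
E: not dominated (best daily riders).
F: dominated by A (daily riders 92≥31, build time 4≤4, operating cost 31≤59).
G: dominated by A (daily riders 92≥86, build time 4≤8, operating cost 31≤32).
H: not dominated.
I: not dominated.
J: dominated by A (daily riders 92≥70, build time 4≤6, operating cost 31≤33).
K: not dominated.
Pareto-optimal: A, B, D, E, H, I, K → 7.

7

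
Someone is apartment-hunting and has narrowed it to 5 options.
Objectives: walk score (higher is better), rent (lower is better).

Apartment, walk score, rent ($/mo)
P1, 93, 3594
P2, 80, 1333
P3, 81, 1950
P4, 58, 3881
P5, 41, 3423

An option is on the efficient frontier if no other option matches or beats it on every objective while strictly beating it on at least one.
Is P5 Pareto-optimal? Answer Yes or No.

No

P2 vs P5: walk score 80≥41, rent 1333≤3423 — P2 is at least as good on every objective and strictly better on at least one, so P2 dominates P5.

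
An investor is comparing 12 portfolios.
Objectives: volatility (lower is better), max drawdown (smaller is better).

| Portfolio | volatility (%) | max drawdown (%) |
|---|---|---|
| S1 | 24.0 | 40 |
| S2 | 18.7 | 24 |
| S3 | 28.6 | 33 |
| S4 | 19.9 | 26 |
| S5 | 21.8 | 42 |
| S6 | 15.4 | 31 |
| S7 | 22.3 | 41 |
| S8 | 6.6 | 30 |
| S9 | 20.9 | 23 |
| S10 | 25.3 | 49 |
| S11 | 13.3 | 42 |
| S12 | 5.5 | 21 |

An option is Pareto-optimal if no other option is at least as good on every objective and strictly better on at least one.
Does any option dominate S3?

S2 vs S3: volatility 18.7≤28.6, max drawdown 24≤33 — S2 is at least as good on every objective and strictly better on at least one, so S2 dominates S3.

Yes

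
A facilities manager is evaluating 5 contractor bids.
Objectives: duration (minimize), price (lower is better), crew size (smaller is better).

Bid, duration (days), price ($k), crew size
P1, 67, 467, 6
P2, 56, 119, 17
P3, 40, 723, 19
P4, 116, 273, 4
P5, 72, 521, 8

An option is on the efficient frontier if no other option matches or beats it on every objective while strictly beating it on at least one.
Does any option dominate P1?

P2: worse on crew size (17 vs 6).
P3: worse on price (723 vs 467).
P4: worse on duration (116 vs 67).
P5: worse on duration (72 vs 67).
No option is at least as good as P1 on every objective and strictly better on one.

No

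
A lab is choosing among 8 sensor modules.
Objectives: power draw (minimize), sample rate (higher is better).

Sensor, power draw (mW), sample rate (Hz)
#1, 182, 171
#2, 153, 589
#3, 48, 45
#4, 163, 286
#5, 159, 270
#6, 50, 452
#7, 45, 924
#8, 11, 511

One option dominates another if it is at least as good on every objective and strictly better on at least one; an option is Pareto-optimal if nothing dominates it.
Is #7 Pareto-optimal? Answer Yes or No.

#1: worse on power draw (182 vs 45).
#2: worse on power draw (153 vs 45).
#3: worse on power draw (48 vs 45).
#4: worse on power draw (163 vs 45).
#5: worse on power draw (159 vs 45).
#6: worse on power draw (50 vs 45).
#8: worse on sample rate (511 vs 924).
No option is at least as good as #7 on every objective and strictly better on one.

Yes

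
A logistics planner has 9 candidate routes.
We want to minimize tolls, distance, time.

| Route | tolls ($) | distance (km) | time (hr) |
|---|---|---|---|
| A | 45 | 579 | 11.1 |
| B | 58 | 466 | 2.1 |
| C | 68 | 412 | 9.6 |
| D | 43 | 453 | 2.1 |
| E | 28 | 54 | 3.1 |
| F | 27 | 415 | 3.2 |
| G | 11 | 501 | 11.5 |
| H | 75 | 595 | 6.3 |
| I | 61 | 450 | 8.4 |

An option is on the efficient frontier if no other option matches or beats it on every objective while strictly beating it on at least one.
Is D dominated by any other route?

A: worse on tolls (45 vs 43).
B: worse on tolls (58 vs 43).
C: worse on tolls (68 vs 43).
E: worse on time (3.1 vs 2.1).
F: worse on time (3.2 vs 2.1).
G: worse on distance (501 vs 453).
H: worse on tolls (75 vs 43).
I: worse on tolls (61 vs 43).
No option is at least as good as D on every objective and strictly better on one.

No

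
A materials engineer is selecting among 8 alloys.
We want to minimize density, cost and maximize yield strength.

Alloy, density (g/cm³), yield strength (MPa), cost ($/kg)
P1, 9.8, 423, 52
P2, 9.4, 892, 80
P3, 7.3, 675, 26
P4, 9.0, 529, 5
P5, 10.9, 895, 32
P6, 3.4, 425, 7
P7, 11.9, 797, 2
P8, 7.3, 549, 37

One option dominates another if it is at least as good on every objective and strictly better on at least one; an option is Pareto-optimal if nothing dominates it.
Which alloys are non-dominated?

P1: dominated by P3 (density 7.3≤9.8, yield strength 675≥423, cost 26≤52).
P2: not dominated.
P3: not dominated.
P4: not dominated.
P5: not dominated (best yield strength).
P6: not dominated (best density).
P7: not dominated (best cost).
P8: dominated by P3 (density 7.3≤7.3, yield strength 675≥549, cost 26≤37).

P2, P3, P4, P5, P6, P7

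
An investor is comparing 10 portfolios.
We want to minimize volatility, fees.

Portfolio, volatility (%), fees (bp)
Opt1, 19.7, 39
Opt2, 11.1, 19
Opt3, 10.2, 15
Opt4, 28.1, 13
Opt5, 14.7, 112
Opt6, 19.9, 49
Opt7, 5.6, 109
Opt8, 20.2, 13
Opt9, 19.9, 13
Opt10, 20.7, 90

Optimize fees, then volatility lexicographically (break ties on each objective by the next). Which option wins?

Opt9

First minimize fees: best is 13, kept {Opt4, Opt8, Opt9}.
Then minimize volatility: best is 19.9, kept {Opt9}.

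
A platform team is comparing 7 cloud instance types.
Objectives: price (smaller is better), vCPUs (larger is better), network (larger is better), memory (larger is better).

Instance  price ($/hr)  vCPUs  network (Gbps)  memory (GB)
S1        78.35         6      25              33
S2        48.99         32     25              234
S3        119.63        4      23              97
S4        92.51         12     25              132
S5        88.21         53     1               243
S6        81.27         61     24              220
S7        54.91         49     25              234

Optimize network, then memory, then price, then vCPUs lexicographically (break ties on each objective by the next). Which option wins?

First maximize network: best is 25, kept {S1, S2, S4, S7}.
Then maximize memory: best is 234, kept {S2, S7}.
Then minimize price: best is 48.99, kept {S2}.

S2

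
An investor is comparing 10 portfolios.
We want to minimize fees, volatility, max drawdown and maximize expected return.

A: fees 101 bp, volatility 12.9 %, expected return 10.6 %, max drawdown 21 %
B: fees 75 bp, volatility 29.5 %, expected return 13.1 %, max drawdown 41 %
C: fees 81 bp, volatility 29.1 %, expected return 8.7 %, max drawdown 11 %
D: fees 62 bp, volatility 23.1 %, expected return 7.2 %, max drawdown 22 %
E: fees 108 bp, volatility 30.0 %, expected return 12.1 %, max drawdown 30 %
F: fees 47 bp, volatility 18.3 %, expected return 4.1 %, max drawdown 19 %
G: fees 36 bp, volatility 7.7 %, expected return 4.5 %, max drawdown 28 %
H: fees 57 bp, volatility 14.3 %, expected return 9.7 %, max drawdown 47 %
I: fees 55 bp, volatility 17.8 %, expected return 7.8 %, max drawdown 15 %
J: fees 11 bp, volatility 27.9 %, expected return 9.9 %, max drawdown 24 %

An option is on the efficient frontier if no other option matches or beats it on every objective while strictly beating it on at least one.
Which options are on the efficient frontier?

A: not dominated.
B: not dominated (best expected return).
C: not dominated (best max drawdown).
D: dominated by I (fees 55≤62, volatility 17.8≤23.1, expected return 7.8≥7.2, max drawdown 15≤22).
E: not dominated.
F: not dominated.
G: not dominated (best volatility).
H: not dominated.
I: not dominated.
J: not dominated (best fees).

A, B, C, E, F, G, H, I, J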